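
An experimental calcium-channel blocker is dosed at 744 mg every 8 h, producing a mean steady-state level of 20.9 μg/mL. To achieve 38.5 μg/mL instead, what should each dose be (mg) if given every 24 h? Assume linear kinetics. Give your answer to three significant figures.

With linear kinetics, Css is proportional to dose rate (D/τ) at fixed clearance.
D₂ = D₁ × (Css,target / Css,current) × (τ₂/τ₁) = 744 × (38.5/20.9) × (24/8) = 4112 mg

4110 mg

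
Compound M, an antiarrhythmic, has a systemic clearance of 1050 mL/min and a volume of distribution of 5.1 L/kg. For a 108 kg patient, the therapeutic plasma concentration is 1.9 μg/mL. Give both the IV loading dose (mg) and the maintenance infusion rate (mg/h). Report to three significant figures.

(a) 1050 mg; (b) 120 mg/h

Vd(total) = 108 kg × 5.1 L/kg = 550.8 L
Loading dose = Vd × C = 550.8 × 1.9 = 1047 mg
CL = 1050 mL/min = 1050 × 0.06 = 63.00 L/h
Maintenance: replace elimination → rate = CL × Css = 63.00 × 1.9 = 119.7 mg/h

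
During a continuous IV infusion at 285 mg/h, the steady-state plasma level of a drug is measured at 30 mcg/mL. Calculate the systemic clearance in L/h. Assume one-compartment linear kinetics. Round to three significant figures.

9.50 L/h

At steady state, infusion rate = CL × Css, so CL = rate / Css.
CL = 285 / 30 = 9.500 L/h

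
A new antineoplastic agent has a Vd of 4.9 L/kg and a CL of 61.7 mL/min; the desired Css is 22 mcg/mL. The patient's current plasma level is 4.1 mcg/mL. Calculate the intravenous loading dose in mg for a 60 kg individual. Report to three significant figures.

5260 mg

Vd = 4.9 L/kg × 60 kg = 294.0 L
The loading dose fills Vd to the target concentration.
Concentration deficit ΔC = 22 − 4.1 = 17.90 mg/L
LD = Vd × ΔC = 294.0 × 17.90 = 5263 mg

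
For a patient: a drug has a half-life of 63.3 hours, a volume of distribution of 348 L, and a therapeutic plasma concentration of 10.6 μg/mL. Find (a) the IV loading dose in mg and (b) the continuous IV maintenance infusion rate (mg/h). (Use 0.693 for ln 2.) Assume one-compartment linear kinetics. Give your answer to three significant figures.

LD = Vd × C = 348.0 × 10.6 = 3689 mg
CL = 0.693 × Vd / t½ = 0.693 × 348.0 / 63.3 = 3.810 L/h
Infusion rate = CL × Css = 3.810 × 10.6 = 40.39 mg/h

(a) 3690 mg; (b) 40.4 mg/h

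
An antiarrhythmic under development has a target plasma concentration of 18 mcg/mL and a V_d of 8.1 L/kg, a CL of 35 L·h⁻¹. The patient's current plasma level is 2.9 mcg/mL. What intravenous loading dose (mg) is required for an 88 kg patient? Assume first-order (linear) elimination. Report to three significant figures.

Total Vd = 8.1 × 88 = 712.8 L
Concentration deficit ΔC = 18 − 2.9 = 15.10 mg/L
LD = Vd × ΔC = 712.8 × 15.10 = 10760 mg

10800 mg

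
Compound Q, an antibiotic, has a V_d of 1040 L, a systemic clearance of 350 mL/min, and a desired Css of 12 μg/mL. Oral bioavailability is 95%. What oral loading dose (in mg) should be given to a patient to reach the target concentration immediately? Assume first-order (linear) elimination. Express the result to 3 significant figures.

13100 mg

LD = Vd × C / F = 1040 × 12.00 / 0.95 = 13140 mg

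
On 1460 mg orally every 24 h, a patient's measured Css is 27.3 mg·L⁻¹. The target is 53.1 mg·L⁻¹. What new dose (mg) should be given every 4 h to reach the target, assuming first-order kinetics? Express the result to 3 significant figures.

For first-order elimination, Css ∝ F·D/(CL·τ); F and CL are unchanged, so Css ∝ D/τ.
D₂ = D₁ × (Css,target / Css,current) × (τ₂/τ₁) = 1460 × (53.1/27.3) × (4/24) = 473.3 mg

473 mg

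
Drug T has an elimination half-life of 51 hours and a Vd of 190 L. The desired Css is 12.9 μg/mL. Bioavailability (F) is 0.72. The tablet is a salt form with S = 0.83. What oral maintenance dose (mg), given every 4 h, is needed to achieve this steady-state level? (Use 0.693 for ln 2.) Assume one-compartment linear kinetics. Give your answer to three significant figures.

223 mg

CL = ln 2 · Vd / t½ = 0.693 × 190.0 / 51 = 2.582 L/h
D = CL × Css × τ / F / S = 2.582 × 12.9 × 4 / 0.72 / 0.83 = 222.9 mg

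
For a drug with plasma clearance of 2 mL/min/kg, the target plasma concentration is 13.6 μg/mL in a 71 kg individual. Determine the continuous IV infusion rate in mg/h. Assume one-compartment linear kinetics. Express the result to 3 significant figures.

CL = 2 mL/min/kg × 71 kg = 142.0 mL/min = 142.0 × 60/1000 = 8.520 L/h
Rate = CL × Css = 8.520 × 13.6 = 115.9 mg/h

116 mg/h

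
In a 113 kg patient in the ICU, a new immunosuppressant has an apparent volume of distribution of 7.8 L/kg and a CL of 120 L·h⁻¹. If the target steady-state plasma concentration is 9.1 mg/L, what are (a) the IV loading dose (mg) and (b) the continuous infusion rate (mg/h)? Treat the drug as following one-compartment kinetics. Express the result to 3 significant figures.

Total Vd = 7.8 × 113 = 881.4 L
Loading dose = Vd × C = 881.4 × 9.1 = 8021 mg
Maintenance: replace elimination → rate = CL × Css = 120.0 × 9.1 = 1092 mg/h

(a) 8020 mg; (b) 1090 mg/h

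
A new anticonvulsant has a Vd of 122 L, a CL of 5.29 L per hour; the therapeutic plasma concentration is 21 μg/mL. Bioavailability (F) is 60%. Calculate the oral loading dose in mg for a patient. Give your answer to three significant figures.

LD = Vd × C / F = 122.0 × 21.00 / 0.6 = 4270 mg

4270 mg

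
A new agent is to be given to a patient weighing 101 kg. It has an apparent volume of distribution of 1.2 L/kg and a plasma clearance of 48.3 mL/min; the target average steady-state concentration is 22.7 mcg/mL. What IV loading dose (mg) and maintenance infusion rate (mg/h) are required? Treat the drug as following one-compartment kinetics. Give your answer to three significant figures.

(a) 2750 mg; (b) 65.8 mg/h

Vd(total) = 101 kg × 1.2 L/kg = 121.2 L
Loading: fill Vd to C_target → 121.2 L × 22.7 mg/L = 2751 mg
CL = 48.3 mL/min × 60/1000 = 2.898 L/h
Infusion rate = 2.898 L/h × 22.7 mg/L = 65.78 mg/h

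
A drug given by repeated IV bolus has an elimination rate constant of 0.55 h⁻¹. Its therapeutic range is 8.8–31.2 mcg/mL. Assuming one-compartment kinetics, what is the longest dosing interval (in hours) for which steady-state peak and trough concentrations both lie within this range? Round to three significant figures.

Between IV bolus doses, concentration decays as C = C₀·e^(−kτ), so C_peak/C_trough = e^(kτ).
τ_max = ln(C_peak/C_trough) / k = ln(31.2/8.8) / 0.5500 = 1.266 / 0.5500 = 2.302 h

2.30 h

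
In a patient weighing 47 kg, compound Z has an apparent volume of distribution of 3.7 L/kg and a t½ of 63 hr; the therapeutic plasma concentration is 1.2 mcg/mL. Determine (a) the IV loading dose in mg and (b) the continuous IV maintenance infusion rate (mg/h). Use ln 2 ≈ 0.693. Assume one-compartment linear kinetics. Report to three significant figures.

Vd = 3.7 L/kg × 47 kg = 173.9 L
LD = Vd × C = 173.9 × 1.2 = 208.7 mg
CL = 0.693 × Vd / t½ = 0.693 × 173.9 / 63 = 1.913 L/h
Infusion rate = CL × Css = 1.913 × 1.2 = 2.296 mg/h

(a) 209 mg; (b) 2.30 mg/h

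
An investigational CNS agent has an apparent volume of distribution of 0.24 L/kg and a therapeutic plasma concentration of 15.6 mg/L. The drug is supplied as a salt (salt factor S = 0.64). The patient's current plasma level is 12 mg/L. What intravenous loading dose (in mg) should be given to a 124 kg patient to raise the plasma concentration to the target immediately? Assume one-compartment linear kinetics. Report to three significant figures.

Vd = 0.24 L/kg × 124 kg = 29.76 L
The loading dose fills Vd to the target concentration.
Concentration deficit ΔC = 15.6 − 12 = 3.600 mg/L
LD = Vd × ΔC / S = 29.76 × 3.600 / 0.64 = 167.4 mg

167 mg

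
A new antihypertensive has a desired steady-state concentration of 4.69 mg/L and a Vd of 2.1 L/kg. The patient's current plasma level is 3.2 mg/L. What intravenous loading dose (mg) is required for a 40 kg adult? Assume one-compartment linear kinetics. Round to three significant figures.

Total Vd = 2.1 × 40 = 84.00 L
Concentration deficit ΔC = 4.69 − 3.2 = 1.490 mg/L
LD = Vd × ΔC = 84.00 × 1.490 = 125.2 mg

125 mg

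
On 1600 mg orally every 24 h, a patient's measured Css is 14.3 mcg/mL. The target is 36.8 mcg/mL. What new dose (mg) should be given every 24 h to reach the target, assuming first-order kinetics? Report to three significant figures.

For first-order elimination, Css ∝ F·D/(CL·τ); F and CL are unchanged, so Css ∝ D/τ.
D₂ = D₁ × (Css,target / Css,current) = 1600 × 36.8/14.3 = 4117 mg

4120 mg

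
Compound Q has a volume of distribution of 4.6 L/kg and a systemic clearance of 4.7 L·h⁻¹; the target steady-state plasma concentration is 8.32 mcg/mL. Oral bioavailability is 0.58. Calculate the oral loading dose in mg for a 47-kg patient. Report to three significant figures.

3100 mg

Total Vd = 4.6 × 47 = 216.2 L
LD = Vd × C / F = 216.2 × 8.320 / 0.58 = 3101 mg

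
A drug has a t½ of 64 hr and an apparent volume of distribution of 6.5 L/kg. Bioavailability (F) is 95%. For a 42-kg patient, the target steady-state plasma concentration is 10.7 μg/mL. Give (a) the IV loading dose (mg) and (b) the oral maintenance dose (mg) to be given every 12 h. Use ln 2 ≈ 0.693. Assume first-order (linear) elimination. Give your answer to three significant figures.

Total Vd = 6.5 × 42 = 273.0 L
LD = Vd × C = 273.0 × 10.7 = 2921 mg
CL = 0.693 × Vd / t½ = 0.693 × 273.0 / 64 = 2.956 L/h
D = CL × Css × τ / F = 2.956 × 10.7 × 12 / 0.95 = 399.5 mg

(a) 2920 mg; (b) 400 mg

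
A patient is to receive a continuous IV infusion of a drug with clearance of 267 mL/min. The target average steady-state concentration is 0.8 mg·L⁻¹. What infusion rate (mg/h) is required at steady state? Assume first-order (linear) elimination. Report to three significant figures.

12.8 mg/h

CL = 267 mL/min × 60/1000 = 16.02 L/h
R₀ = 16.02 × 0.8 = 12.82 mg/h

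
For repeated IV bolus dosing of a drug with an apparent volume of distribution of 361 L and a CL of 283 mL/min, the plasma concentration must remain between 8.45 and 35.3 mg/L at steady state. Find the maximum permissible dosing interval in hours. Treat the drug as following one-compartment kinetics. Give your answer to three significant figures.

30.4 h

CL = 283 mL/min = 283 × 0.06 = 16.98 L/h
k = CL / Vd = 16.98 / 361.0 = 0.04704 h⁻¹
Between IV bolus doses, concentration decays as C = C₀·e^(−kτ), so C_peak/C_trough = e^(kτ).
τ_max = ln(C_peak/C_trough) / k = ln(35.3/8.45) / 0.04704 = 1.430 / 0.04704 = 30.40 h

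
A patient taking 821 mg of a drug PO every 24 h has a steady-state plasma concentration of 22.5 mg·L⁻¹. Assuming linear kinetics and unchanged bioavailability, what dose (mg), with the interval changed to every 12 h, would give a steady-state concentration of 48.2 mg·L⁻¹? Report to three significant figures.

879 mg

For first-order elimination, Css ∝ F·D/(CL·τ); F and CL are unchanged, so Css ∝ D/τ.
D₂ = D₁ × (Css,target / Css,current) × (τ₂/τ₁) = 821 × (48.2/22.5) × (12/24) = 879.4 mg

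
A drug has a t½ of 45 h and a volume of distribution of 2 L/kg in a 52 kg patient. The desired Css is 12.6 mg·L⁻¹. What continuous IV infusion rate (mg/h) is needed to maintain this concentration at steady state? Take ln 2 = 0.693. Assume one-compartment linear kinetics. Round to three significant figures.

Vd(total) = 52 kg × 2 L/kg = 104.0 L
k = 0.693/45 = 0.01540 h⁻¹, so CL = k·Vd = 0.01540 × 104.0 = 1.602 L/h
Infusion rate = CL × Css = 1.602 × 12.6 = 20.19 mg/h

20.2 mg/h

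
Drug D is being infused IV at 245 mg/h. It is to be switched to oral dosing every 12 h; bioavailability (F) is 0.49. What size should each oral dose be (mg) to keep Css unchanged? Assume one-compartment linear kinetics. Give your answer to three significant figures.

6000 mg

To maintain the same Css, the systemic dosing rate must be unchanged: F·D/τ = infusion rate.
D = rate × τ / F = 245 × 12 / 0.49 = 6000 mg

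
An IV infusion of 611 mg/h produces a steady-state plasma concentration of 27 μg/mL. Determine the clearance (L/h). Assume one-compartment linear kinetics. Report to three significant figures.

At steady state, infusion rate = CL × Css, so CL = rate / Css.
CL = 611 / 27 = 22.63 L/h

22.6 L/h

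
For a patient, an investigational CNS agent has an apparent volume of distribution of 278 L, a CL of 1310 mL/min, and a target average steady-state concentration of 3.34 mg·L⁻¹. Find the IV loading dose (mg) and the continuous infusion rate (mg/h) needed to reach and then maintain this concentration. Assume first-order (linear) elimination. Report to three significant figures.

Loading dose = Vd × C = 278.0 × 3.34 = 928.5 mg
CL = 1310 mL/min × 60/1000 = 78.60 L/h
Maintenance infusion rate = CL × Css = 78.60 × 3.34 = 262.5 mg/h

(a) 929 mg; (b) 263 mg/h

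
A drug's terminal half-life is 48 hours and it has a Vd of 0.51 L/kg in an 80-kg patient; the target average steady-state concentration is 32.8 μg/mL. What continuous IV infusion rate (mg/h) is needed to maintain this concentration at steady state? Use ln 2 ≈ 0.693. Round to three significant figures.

19.3 mg/h

Vd = 0.51 L/kg × 80 kg = 40.80 L
CL = 0.693 × Vd / t½ = 0.693 × 40.80 / 48 = 0.5891 L/h
Infusion rate = CL × Css = 0.5891 × 32.8 = 19.32 mg/h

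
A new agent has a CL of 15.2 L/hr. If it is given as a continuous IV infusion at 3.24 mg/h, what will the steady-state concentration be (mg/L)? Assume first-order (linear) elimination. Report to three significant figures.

0.213 mg/L

Css = rate / CL = 3.24 / 15.20 = 0.2132 mg/L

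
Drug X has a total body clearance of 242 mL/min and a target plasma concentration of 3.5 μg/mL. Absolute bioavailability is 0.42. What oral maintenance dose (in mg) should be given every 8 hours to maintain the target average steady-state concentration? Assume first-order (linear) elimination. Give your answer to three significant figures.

968 mg

CL = 242 mL/min = 242 × 0.06 = 14.52 L/h
D = CL × Css × τ / F = 14.52 × 3.5 × 8 / 0.42 = 968.0 mg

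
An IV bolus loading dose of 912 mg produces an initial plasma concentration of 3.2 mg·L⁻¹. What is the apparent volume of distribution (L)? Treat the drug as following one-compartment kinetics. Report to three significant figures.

285 L

Immediately after an IV bolus, C₀ = Dose / Vd, so Vd = Dose / C₀.
Vd = 912 / 3.2 = 285.0 L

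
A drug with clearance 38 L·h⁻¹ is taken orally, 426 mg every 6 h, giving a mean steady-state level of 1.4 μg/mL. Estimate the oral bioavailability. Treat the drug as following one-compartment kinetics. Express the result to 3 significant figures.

0.749

F·D/τ = CL·Css at steady state → F = CL·Css·τ / D.
F = 38 × 1.4 × 6 / 426 = 0.749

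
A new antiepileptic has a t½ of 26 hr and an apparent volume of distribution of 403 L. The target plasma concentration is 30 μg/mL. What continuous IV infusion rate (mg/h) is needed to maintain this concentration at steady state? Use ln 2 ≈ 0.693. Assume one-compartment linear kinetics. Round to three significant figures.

322 mg/h

CL = ln 2 · Vd / t½ = 0.693 × 403.0 / 26 = 10.74 L/h
Infusion rate = CL × Css = 10.74 × 30 = 322.2 mg/h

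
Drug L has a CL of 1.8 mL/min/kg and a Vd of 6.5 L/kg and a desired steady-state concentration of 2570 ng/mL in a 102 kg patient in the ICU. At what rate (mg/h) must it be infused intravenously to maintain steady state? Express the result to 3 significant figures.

28.3 mg/h

CL = 1.8 mL/min/kg × 102 kg = 183.6 mL/min = 183.6 × 60/1000 = 11.02 L/h
C = 2570 ng/mL = 2.570 mg/L
Vd does not affect the maintenance rate; only clearance governs steady-state input.
Rate = CL × Css = 11.02 × 2.57 = 28.32 mg/h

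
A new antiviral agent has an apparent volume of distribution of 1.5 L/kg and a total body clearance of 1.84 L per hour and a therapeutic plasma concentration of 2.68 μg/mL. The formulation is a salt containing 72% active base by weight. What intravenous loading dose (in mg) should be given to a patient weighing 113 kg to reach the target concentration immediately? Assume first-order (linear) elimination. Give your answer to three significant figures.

Vd(total) = 113 kg × 1.5 L/kg = 169.5 L
Loading dose depends on Vd (not clearance): it fills the distribution volume.
LD = Vd × C / S = 169.5 × 2.680 / 0.72 = 630.9 mg

631 mg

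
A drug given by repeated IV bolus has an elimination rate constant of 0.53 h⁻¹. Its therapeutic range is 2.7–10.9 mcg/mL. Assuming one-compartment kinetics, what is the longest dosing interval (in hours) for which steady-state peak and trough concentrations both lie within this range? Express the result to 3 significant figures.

2.63 h

Between IV bolus doses, concentration decays as C = C₀·e^(−kτ), so C_peak/C_trough = e^(kτ).
τ_max = ln(C_peak/C_trough) / k = ln(10.9/2.7) / 0.5300 = 1.396 / 0.5300 = 2.634 h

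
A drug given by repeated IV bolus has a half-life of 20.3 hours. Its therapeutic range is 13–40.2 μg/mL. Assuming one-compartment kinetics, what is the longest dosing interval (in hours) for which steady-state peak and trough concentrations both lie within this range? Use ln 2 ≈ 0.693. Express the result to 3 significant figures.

k = 0.693 / t½ = 0.693 / 20.3 = 0.03414 h⁻¹
Between IV bolus doses, concentration decays as C = C₀·e^(−kτ), so C_peak/C_trough = e^(kτ).
τ_max = ln(C_peak/C_trough) / k = ln(40.2/13) / 0.03414 = 1.129 / 0.03414 = 33.07 h

33.1 h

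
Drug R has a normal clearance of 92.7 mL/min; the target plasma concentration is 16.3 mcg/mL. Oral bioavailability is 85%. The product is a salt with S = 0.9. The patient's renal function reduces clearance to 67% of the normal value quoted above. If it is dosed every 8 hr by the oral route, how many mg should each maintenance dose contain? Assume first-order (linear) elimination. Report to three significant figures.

635 mg

CL = 92.7 mL/min = 92.7 × 0.06 = 5.562 L/h
Patient clearance = 0.67 × 5.562 = 3.727 L/h
D = CL × Css × τ / F / S = 3.727 × 16.3 × 8 / 0.85 / 0.9 = 635.3 mg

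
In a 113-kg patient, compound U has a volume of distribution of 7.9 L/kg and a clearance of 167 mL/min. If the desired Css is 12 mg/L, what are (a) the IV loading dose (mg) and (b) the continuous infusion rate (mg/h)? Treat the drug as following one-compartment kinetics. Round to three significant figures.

(a) 10700 mg; (b) 120 mg/h

Vd = 7.9 L/kg × 113 kg = 892.7 L
LD = Vd · C_target = 892.7 × 12 = 10710 mg
CL = 167 mL/min × 60/1000 = 10.02 L/h
Infusion rate = 10.02 L/h × 12 mg/L = 120.2 mg/h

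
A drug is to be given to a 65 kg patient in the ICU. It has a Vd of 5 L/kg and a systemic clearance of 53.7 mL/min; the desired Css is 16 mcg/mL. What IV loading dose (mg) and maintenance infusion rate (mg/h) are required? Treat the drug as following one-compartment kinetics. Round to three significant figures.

Total Vd = 5 × 65 = 325.0 L
Loading dose = Vd × C = 325.0 × 16 = 5200 mg
CL = 53.7 mL/min = 53.7 × 0.06 = 3.222 L/h
Infusion rate = 3.222 L/h × 16 mg/L = 51.55 mg/h

(a) 5200 mg; (b) 51.6 mg/h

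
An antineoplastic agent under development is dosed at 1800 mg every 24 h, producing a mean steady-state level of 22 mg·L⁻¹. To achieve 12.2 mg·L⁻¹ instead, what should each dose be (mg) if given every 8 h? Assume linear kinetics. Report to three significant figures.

For first-order elimination, Css ∝ F·D/(CL·τ); F and CL are unchanged, so Css ∝ D/τ.
D₂ = D₁ × (Css,target / Css,current) × (τ₂/τ₁) = 1800 × (12.2/22) × (8/24) = 332.7 mg

333 mg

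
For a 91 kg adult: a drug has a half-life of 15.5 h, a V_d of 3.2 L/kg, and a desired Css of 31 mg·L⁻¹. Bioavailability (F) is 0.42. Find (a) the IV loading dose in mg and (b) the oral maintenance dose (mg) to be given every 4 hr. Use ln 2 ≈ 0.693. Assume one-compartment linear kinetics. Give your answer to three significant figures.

(a) 9030 mg; (b) 3840 mg

Total Vd = 3.2 × 91 = 291.2 L
LD = Vd × C = 291.2 × 31 = 9027 mg
CL = 0.693 × Vd / t½ = 0.693 × 291.2 / 15.5 = 13.02 L/h
D = CL × Css × τ / F = 13.02 × 31 × 4 / 0.42 = 3844 mg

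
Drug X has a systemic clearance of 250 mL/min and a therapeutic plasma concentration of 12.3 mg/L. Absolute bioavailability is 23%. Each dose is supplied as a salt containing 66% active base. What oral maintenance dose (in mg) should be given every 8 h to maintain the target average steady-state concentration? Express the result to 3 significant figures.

9720 mg

CL = 250 mL/min = 250 × 0.06 = 15.00 L/h
D = CL × Css × τ / F / S = 15.00 × 12.3 × 8 / 0.23 / 0.66 = 9723 mg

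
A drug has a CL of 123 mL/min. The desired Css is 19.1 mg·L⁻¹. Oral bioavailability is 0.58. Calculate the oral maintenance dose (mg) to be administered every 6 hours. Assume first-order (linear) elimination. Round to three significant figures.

CL = 123 mL/min = 123 × 0.06 = 7.380 L/h
D = CL × Css × τ / F = 7.380 × 19.1 × 6 / 0.58 = 1458 mg

1460 mg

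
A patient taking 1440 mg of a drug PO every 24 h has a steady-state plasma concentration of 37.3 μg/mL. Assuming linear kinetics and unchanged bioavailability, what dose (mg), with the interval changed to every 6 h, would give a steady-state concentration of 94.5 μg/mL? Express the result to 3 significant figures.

With linear kinetics, Css is proportional to dose rate (D/τ) at fixed clearance.
D₂ = D₁ × (Css,target / Css,current) × (τ₂/τ₁) = 1440 × (94.5/37.3) × (6/24) = 912.1 mg

912 mg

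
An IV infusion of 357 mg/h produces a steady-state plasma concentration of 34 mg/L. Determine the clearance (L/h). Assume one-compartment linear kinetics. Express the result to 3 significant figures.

At steady state, infusion rate = CL × Css, so CL = rate / Css.
CL = 357 / 34 = 10.50 L/h

10.5 L/h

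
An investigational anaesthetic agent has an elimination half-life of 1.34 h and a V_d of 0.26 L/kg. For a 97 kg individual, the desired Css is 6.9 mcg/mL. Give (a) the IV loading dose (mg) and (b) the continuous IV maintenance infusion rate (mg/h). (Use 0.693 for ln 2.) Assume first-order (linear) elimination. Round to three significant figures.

Vd(total) = 97 kg × 0.26 L/kg = 25.22 L
LD = Vd × C = 25.22 × 6.9 = 174.0 mg
CL = 0.693 × Vd / t½ = 0.693 × 25.22 / 1.34 = 13.04 L/h
Infusion rate = CL × Css = 13.04 × 6.9 = 89.98 mg/h

(a) 174 mg; (b) 90.0 mg/h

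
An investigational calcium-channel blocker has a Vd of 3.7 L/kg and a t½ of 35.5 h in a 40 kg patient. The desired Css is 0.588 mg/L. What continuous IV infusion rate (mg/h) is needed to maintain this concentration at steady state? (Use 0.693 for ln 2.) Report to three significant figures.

Vd = 3.7 L/kg × 40 kg = 148.0 L
k = 0.693/35.5 = 0.01952 h⁻¹, so CL = k·Vd = 0.01952 × 148.0 = 2.889 L/h
Infusion rate = CL × Css = 2.889 × 0.588 = 1.699 mg/h

1.70 mg/h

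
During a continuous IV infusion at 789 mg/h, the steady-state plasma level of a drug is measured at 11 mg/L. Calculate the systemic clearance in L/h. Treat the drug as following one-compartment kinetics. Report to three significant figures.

At steady state, infusion rate = CL × Css, so CL = rate / Css.
CL = 789 / 11 = 71.73 L/h

71.7 L/h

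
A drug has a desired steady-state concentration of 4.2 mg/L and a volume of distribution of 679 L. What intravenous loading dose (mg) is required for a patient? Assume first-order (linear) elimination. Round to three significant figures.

2850 mg

The loading dose fills Vd to the target concentration.
LD = Vd × C = 679.0 × 4.200 = 2852 mg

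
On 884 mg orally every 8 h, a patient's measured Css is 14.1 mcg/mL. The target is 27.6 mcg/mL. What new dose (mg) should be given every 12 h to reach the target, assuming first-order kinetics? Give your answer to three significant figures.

2600 mg

With linear kinetics, Css is proportional to dose rate (D/τ) at fixed clearance.
D₂ = D₁ × (Css,target / Css,current) × (τ₂/τ₁) = 884 × (27.6/14.1) × (12/8) = 2596 mg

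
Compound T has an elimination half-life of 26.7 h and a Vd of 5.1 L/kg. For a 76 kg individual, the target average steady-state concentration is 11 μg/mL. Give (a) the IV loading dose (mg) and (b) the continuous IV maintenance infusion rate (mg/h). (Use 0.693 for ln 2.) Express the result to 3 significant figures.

Vd = 5.1 L/kg × 76 kg = 387.6 L
LD = Vd × C = 387.6 × 11 = 4264 mg
CL = 0.693 × Vd / t½ = 0.693 × 387.6 / 26.7 = 10.06 L/h
Infusion rate = CL × Css = 10.06 × 11 = 110.7 mg/h

(a) 4260 mg; (b) 111 mg/h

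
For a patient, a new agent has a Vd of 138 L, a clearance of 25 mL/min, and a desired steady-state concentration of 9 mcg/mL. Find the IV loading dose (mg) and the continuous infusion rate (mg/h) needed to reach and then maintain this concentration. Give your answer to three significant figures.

Loading dose = Vd × C = 138.0 × 9 = 1242 mg
Convert clearance: 25 mL/min × 60 min/h ÷ 1000 mL/L = 1.500 L/h
Maintenance infusion rate = CL × Css = 1.500 × 9 = 13.50 mg/h

(a) 1240 mg; (b) 13.5 mg/h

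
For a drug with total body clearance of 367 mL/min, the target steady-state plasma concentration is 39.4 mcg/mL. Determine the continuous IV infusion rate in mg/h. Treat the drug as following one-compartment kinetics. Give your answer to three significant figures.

CL = 367 mL/min = 367 × 0.06 = 22.02 L/h
Infusion rate = CL · Css = 22.02 L/h × 39.4 mg/L = 867.6 mg/h

868 mg/h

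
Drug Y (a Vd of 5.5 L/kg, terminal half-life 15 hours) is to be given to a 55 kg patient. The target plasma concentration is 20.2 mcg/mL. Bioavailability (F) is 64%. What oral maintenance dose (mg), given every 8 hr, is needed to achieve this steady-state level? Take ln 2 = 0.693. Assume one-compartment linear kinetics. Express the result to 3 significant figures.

3530 mg

Total Vd = 5.5 × 55 = 302.5 L
k = 0.693/15 = 0.04620 h⁻¹, so CL = k·Vd = 0.04620 × 302.5 = 13.98 L/h
D = CL × Css × τ / F = 13.98 × 20.2 × 8 / 0.64 = 3530 mg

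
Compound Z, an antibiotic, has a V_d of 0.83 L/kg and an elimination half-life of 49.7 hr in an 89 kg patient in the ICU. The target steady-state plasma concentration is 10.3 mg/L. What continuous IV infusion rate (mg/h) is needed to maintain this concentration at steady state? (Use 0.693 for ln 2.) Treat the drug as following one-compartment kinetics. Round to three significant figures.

10.6 mg/h

Vd(total) = 89 kg × 0.83 L/kg = 73.87 L
k = 0.693/49.7 = 0.01394 h⁻¹, so CL = k·Vd = 0.01394 × 73.87 = 1.030 L/h
Infusion rate = CL × Css = 1.030 × 10.3 = 10.61 mg/h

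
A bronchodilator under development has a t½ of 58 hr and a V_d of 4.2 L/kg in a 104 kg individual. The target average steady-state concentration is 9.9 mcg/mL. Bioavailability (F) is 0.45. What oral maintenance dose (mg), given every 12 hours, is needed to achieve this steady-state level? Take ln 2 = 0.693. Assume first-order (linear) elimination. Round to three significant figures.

Vd(total) = 104 kg × 4.2 L/kg = 436.8 L
CL = 0.693 × Vd / t½ = 0.693 × 436.8 / 58 = 5.219 L/h
D = CL × Css × τ / F = 5.219 × 9.9 × 12 / 0.45 = 1378 mg

1380 mg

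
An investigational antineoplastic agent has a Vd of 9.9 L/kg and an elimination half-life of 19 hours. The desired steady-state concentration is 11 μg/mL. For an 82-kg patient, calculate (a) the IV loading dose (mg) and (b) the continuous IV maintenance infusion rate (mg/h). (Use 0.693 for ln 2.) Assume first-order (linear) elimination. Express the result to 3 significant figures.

Vd(total) = 82 kg × 9.9 L/kg = 811.8 L
LD = Vd × C = 811.8 × 11 = 8930 mg
CL = 0.693 × Vd / t½ = 0.693 × 811.8 / 19 = 29.61 L/h
Infusion rate = CL × Css = 29.61 × 11 = 325.7 mg/h

(a) 8930 mg; (b) 326 mg/h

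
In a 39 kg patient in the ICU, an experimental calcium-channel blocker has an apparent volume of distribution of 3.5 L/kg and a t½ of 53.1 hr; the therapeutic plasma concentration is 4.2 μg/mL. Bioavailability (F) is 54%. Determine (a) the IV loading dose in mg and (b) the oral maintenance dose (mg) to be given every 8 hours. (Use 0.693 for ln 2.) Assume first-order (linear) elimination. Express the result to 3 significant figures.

(a) 573 mg; (b) 111 mg

Vd(total) = 39 kg × 3.5 L/kg = 136.5 L
LD = Vd × C = 136.5 × 4.2 = 573.3 mg
CL = 0.693 × Vd / t½ = 0.693 × 136.5 / 53.1 = 1.781 L/h
D = CL × Css × τ / F = 1.781 × 4.2 × 8 / 0.54 = 110.8 mg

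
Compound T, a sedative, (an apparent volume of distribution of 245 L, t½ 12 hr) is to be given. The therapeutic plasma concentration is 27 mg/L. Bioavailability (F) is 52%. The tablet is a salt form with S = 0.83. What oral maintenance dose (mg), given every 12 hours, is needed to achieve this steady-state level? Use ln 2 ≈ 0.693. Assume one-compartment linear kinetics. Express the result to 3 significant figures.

10600 mg

k = 0.693/12 = 0.05775 h⁻¹, so CL = k·Vd = 0.05775 × 245.0 = 14.15 L/h
D = CL × Css × τ / F / S = 14.15 × 27 × 12 / 0.52 / 0.83 = 10620 mg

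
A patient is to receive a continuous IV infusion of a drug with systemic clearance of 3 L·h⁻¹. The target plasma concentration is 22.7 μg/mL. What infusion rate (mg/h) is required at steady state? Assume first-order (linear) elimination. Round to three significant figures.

68.1 mg/h

R₀ = 3.000 × 22.7 = 68.10 mg/h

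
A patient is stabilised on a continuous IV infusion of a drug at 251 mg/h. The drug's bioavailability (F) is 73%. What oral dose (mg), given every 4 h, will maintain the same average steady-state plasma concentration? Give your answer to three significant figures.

1380 mg

To maintain the same Css, the systemic dosing rate must be unchanged: F·D/τ = infusion rate.
D = rate × τ / F = 251 × 4 / 0.73 = 1375 mg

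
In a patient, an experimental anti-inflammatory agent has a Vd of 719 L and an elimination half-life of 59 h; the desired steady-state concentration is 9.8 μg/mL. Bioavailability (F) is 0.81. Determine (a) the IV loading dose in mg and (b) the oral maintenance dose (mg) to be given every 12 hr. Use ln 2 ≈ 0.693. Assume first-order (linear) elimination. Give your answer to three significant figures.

(a) 7050 mg; (b) 1230 mg

LD = Vd × C = 719.0 × 9.8 = 7046 mg
CL = 0.693 × Vd / t½ = 0.693 × 719.0 / 59 = 8.445 L/h
D = CL × Css × τ / F = 8.445 × 9.8 × 12 / 0.81 = 1226 mg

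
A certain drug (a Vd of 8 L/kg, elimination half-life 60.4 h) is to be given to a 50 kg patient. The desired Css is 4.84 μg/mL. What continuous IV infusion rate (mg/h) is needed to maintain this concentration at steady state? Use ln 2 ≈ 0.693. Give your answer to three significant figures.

22.2 mg/h

Total Vd = 8 × 50 = 400.0 L
CL = 0.693 × Vd / t½ = 0.693 × 400.0 / 60.4 = 4.589 L/h
Infusion rate = CL × Css = 4.589 × 4.84 = 22.21 mg/h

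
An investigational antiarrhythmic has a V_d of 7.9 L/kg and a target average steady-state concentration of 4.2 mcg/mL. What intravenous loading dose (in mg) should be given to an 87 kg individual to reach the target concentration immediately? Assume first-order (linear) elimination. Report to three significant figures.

2890 mg

Vd = 7.9 L/kg × 87 kg = 687.3 L
LD = Vd × C = 687.3 × 4.200 = 2887 mg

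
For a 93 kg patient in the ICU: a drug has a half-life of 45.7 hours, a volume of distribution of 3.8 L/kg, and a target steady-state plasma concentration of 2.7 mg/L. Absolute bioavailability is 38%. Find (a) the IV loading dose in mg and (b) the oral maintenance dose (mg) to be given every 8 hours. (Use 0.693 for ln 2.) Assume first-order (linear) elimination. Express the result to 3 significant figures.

(a) 954 mg; (b) 305 mg

Total Vd = 3.8 × 93 = 353.4 L
LD = Vd × C = 353.4 × 2.7 = 954.2 mg
CL = 0.693 × Vd / t½ = 0.693 × 353.4 / 45.7 = 5.359 L/h
D = CL × Css × τ / F = 5.359 × 2.7 × 8 / 0.38 = 304.6 mg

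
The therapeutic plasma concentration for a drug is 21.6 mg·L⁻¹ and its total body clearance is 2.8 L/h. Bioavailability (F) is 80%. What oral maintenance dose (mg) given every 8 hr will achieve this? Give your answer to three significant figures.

605 mg

D = CL × Css × τ / F = 2.800 × 21.6 × 8 / 0.8 = 604.8 mg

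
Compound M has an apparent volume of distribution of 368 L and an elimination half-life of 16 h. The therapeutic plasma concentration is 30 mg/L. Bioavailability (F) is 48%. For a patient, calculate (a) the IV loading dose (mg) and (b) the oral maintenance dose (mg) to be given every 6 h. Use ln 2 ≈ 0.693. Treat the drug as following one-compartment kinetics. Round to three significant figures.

LD = Vd × C = 368.0 × 30 = 11040 mg
CL = 0.693 × Vd / t½ = 0.693 × 368.0 / 16 = 15.94 L/h
D = CL × Css × τ / F = 15.94 × 30 × 6 / 0.48 = 5978 mg

(a) 11000 mg; (b) 5980 mg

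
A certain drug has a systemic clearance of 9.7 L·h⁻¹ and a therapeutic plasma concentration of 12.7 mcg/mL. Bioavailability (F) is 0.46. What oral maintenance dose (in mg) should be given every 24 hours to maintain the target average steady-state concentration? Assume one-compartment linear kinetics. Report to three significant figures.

6430 mg

At steady state, dose per interval replaces the amount cleared in that interval: F·D/τ = CL·Css.
D = CL × Css × τ / F = 9.700 × 12.7 × 24 / 0.46 = 6427 mg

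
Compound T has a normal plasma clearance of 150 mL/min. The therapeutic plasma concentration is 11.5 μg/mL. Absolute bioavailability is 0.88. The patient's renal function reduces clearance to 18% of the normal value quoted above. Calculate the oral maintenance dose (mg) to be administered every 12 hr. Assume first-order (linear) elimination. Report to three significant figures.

254 mg

Convert clearance: 150 mL/min × 60 min/h ÷ 1000 mL/L = 9.000 L/h
Patient clearance = 0.18 × 9.000 = 1.620 L/h
D = CL × Css × τ / F = 1.620 × 11.5 × 12 / 0.88 = 254.0 mg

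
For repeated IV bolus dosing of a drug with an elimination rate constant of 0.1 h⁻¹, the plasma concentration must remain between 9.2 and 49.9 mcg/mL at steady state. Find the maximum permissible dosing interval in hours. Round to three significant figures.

Between IV bolus doses, concentration decays as C = C₀·e^(−kτ), so C_peak/C_trough = e^(kτ).
τ_max = ln(C_peak/C_trough) / k = ln(49.9/9.2) / 0.1000 = 1.691 / 0.1000 = 16.91 h

16.9 h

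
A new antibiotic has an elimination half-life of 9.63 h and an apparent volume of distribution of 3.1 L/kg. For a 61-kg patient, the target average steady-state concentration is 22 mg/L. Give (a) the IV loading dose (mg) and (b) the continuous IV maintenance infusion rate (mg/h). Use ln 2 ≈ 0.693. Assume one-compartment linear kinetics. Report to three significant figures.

(a) 4160 mg; (b) 299 mg/h

Vd(total) = 61 kg × 3.1 L/kg = 189.1 L
LD = Vd × C = 189.1 × 22 = 4160 mg
CL = 0.693 × Vd / t½ = 0.693 × 189.1 / 9.63 = 13.61 L/h
Infusion rate = CL × Css = 13.61 × 22 = 299.4 mg/h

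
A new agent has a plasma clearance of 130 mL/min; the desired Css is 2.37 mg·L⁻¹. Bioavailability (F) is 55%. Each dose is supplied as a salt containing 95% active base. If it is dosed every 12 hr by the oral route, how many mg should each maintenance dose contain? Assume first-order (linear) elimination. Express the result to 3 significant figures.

Convert clearance: 130 mL/min × 60 min/h ÷ 1000 mL/L = 7.800 L/h
D = CL × Css × τ / F / S = 7.800 × 2.37 × 12 / 0.55 / 0.95 = 424.6 mg

425 mg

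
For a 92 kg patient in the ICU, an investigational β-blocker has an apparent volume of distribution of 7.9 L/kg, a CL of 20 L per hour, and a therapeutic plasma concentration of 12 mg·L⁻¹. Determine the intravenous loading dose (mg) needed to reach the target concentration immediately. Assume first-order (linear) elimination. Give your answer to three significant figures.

Total Vd = 7.9 × 92 = 726.8 L
LD is governed by Vd — clearance does not enter the loading-dose calculation.
LD = Vd × C = 726.8 × 12.00 = 8722 mg

8720 mg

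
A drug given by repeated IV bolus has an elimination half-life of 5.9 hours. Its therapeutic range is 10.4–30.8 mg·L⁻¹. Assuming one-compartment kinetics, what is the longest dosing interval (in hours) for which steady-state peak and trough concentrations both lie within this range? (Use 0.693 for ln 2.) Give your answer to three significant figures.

9.24 h

k = 0.693 / t½ = 0.693 / 5.9 = 0.1175 h⁻¹
Between IV bolus doses, concentration decays as C = C₀·e^(−kτ), so C_peak/C_trough = e^(kτ).
τ_max = ln(C_peak/C_trough) / k = ln(30.8/10.4) / 0.1175 = 1.086 / 0.1175 = 9.243 h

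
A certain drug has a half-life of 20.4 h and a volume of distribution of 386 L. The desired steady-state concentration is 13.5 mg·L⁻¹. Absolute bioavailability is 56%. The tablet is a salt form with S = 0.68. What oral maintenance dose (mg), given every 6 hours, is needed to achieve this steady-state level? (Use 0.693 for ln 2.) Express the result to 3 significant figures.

CL = ln 2 · Vd / t½ = 0.693 × 386.0 / 20.4 = 13.11 L/h
D = CL × Css × τ / F / S = 13.11 × 13.5 × 6 / 0.56 / 0.68 = 2789 mg

2790 mg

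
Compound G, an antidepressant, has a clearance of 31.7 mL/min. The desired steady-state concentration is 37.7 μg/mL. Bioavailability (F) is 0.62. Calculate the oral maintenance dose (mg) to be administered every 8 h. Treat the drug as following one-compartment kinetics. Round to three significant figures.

Convert clearance: 31.7 mL/min × 60 min/h ÷ 1000 mL/L = 1.902 L/h
D = CL × Css × τ / F = 1.902 × 37.7 × 8 / 0.62 = 925.2 mg

925 mg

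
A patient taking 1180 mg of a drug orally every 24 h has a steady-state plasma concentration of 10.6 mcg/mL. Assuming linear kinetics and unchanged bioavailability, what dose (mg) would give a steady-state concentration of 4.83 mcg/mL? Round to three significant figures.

With linear kinetics, Css is proportional to dose rate (D/τ) at fixed clearance.
D₂ = D₁ × (Css,target / Css,current) = 1180 × 4.83/10.6 = 537.7 mg

538 mg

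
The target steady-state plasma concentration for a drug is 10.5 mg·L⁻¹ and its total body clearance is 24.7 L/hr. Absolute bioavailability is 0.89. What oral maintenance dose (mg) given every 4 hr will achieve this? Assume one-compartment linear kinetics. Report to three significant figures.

At steady state, dose per interval replaces the amount cleared in that interval: F·D/τ = CL·Css.
D = CL × Css × τ / F = 24.70 × 10.5 × 4 / 0.89 = 1166 mg

1170 mg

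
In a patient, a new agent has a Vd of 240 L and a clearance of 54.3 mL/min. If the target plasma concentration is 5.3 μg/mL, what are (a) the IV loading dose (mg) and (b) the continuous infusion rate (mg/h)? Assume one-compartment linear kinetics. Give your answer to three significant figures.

(a) 1270 mg; (b) 17.3 mg/h

LD = Vd · C_target = 240.0 × 5.3 = 1272 mg
CL = 54.3 mL/min × 60/1000 = 3.258 L/h
Maintenance infusion rate = CL × Css = 3.258 × 5.3 = 17.27 mg/h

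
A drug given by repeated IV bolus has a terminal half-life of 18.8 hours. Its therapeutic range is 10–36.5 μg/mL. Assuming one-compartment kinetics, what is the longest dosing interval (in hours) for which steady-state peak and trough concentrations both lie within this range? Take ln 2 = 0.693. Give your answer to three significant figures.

k = 0.693 / t½ = 0.693 / 18.8 = 0.03686 h⁻¹
Between IV bolus doses, concentration decays as C = C₀·e^(−kτ), so C_peak/C_trough = e^(kτ).
τ_max = ln(C_peak/C_trough) / k = ln(36.5/10) / 0.03686 = 1.295 / 0.03686 = 35.13 h

35.1 h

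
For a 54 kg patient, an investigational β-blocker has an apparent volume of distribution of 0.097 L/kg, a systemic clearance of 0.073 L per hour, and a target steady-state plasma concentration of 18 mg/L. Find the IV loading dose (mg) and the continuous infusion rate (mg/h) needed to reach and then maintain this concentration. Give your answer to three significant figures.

Total Vd = 0.097 × 54 = 5.238 L
Loading dose = Vd × C = 5.238 × 18 = 94.28 mg
Infusion rate = 0.07300 L/h × 18 mg/L = 1.314 mg/h

(a) 94.3 mg; (b) 1.31 mg/h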